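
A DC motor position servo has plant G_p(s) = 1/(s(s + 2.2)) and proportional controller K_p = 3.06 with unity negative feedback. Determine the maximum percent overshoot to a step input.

7.88%

The closed-loop denominator s² + 2.2s + 3.06 gives ω_n = √3.06 = 1.749 and ζ = 2.2/(2ω_n) = 0.6288.
%OS = 100·exp(−πζ/√(1−ζ²)) = 100·exp(−π·0.6288/√0.6046) = 7.88%.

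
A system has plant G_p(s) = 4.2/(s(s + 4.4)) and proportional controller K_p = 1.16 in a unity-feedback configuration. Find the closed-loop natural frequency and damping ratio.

The closed-loop denominator is s(s+4.4) + 1.16·4.2 = s² + 4.4s + 4.872.
So ω_n² = 4.872 ⇒ ω_n = 2.207 rad/s, and ζ = 4.4/(2ω_n) = 0.997.

ω_n = 2.21 rad/s, ζ = 0.997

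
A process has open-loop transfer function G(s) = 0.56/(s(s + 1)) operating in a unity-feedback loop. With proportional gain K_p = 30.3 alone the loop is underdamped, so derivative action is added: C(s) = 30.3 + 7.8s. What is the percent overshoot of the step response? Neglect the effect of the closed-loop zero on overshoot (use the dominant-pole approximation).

6.73%

Forward path: (30.3 + 7.8s)·0.56/(s(s+1)). The closed-loop characteristic equation is s² + (1 + 0.56·7.8)s + 0.56·30.3 = 0.
That is s² + 5.368s + 16.97 = 0, so ω_n = 4.119 rad/s and ζ = 5.368/(2·4.119) = 0.6516.
%OS = 100·exp(−πζ/√(1−ζ²)) = 6.73%.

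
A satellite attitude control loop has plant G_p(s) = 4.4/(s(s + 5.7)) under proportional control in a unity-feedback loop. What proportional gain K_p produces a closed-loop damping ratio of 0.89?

Closed-loop characteristic equation: s² + 5.7s + K_p·4.4 = 0.
So ω_n = √(4.4K_p) and 2ζω_n = 5.7, giving ζ = 5.7/(2√(4.4K_p)).
Setting ζ = 0.89: √(4.4K_p) = 5.7/(2·0.89) = 3.202, so K_p = 10.25/4.4 = 2.33.

K_p = 2.33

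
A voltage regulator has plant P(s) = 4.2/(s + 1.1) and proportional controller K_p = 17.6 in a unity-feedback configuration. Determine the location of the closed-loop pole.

Closed-loop transfer function: T(s) = K_p·P(s)/(1 + K_p·P(s)) = 73.92/(s + 1.1 + 73.92) = 73.92/(s + 75.02).
The closed-loop pole is at s = −75.02.

s = -75.02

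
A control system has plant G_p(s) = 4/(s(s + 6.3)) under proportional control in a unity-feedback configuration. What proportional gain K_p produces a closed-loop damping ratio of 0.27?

Closed-loop characteristic equation: s² + 6.3s + K_p·4 = 0.
So ω_n = √(4K_p) and 2ζω_n = 6.3, giving ζ = 6.3/(2√(4K_p)).
Setting ζ = 0.27: √(4K_p) = 6.3/(2·0.27) = 11.67, so K_p = 136.1/4 = 34.

K_p = 34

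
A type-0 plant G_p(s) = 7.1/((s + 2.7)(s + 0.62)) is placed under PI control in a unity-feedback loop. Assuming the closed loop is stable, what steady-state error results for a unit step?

0

The PI controller's integrator makes the forward path type 1, so e_ss to a step is zero.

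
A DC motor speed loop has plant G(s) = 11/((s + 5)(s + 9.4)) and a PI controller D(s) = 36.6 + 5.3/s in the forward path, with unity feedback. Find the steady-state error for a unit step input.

0

The open loop D(s)G(s) has a pole at the origin (type 1), so the static position error constant is infinite and e_ss = 1/(1+∞) = 0.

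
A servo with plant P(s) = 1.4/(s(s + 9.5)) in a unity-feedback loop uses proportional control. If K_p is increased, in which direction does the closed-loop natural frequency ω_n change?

ω_n = √(1.4·K_p), which grows with K_p.

increase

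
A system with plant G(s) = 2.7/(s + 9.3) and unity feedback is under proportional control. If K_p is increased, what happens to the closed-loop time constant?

The closed-loop bandwidth 9.3+K_p·2.7 grows with K_p, so τ shrinks.

decrease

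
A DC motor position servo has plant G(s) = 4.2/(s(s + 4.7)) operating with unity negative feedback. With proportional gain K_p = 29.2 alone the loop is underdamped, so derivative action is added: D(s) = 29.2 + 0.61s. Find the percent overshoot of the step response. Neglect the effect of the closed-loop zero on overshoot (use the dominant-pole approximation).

Forward path: (29.2 + 0.61s)·4.2/(s(s+4.7)). The closed-loop characteristic equation is s² + (4.7 + 4.2·0.61)s + 4.2·29.2 = 0.
That is s² + 7.262s + 122.6 = 0, so ω_n = 11.07 rad/s and ζ = 7.262/(2·11.07) = 0.3279.
%OS = 100·exp(−πζ/√(1−ζ²)) = 33.6%.

33.6%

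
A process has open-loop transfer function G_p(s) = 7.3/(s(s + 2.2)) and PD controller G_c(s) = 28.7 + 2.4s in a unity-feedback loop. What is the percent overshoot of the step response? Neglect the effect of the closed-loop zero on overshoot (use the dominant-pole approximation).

Forward path: (28.7 + 2.4s)·7.3/(s(s+2.2)). The closed-loop characteristic equation is s² + (2.2 + 7.3·2.4)s + 7.3·28.7 = 0.
That is s² + 19.72s + 209.5 = 0, so ω_n = 14.47 rad/s and ζ = 19.72/(2·14.47) = 0.6812.
%OS = 100·exp(−πζ/√(1−ζ²)) = 5.38%.

5.38%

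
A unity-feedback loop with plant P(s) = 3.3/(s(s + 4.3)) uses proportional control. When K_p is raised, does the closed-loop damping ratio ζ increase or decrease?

decrease

ζ = 4.3/(2√(3.3K_p)); increasing K_p raises the denominator, so ζ falls.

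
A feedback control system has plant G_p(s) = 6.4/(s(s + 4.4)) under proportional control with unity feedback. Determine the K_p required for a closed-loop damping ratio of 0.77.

K_p = 1.28

Closed-loop characteristic equation: s² + 4.4s + K_p·6.4 = 0.
So ω_n = √(6.4K_p) and 2ζω_n = 4.4, giving ζ = 4.4/(2√(6.4K_p)).
Setting ζ = 0.77: √(6.4K_p) = 4.4/(2·0.77) = 2.857, so K_p = 8.163/6.4 = 1.28.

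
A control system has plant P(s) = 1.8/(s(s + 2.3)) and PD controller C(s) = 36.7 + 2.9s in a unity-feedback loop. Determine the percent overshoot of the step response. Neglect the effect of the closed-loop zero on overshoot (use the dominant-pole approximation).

19.4%

Forward path: (36.7 + 2.9s)·1.8/(s(s+2.3)). The closed-loop characteristic equation is s² + (2.3 + 1.8·2.9)s + 1.8·36.7 = 0.
That is s² + 7.52s + 66.06 = 0, so ω_n = 8.128 rad/s and ζ = 7.52/(2·8.128) = 0.4626.
%OS = 100·exp(−πζ/√(1−ζ²)) = 19.4%.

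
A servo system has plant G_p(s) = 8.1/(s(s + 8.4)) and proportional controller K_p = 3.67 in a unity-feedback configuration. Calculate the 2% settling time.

From 1 + K_pG_p(s) = 0: s² + 8.4s + 29.73 = 0 ⇒ ω_n = 5.452, ζ = 0.7703.
2% settling time T_s ≈ 4/(ζω_n) = 4/4.2 = 0.952 s.

T_s ≈ 0.952 s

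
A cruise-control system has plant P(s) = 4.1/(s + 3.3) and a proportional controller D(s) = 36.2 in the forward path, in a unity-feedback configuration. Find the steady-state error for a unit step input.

0.0218

The loop is type 0. Static position error constant K_pos = D(0)·P(0) = 36.2·1.242 = 44.98.
Steady-state error to a unit step: e_ss = 1/(1+K_pos) = 1/45.98 = 0.0218.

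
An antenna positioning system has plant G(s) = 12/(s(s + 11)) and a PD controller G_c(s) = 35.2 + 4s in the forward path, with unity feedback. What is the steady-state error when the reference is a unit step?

The open loop G_c(s)G(s) has a pole at the origin (type 1), so the static position error constant is infinite and e_ss = 1/(1+∞) = 0.

0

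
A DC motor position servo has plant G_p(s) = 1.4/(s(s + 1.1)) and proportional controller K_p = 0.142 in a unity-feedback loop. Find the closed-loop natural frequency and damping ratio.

ω_n = 0.446 rad/s, ζ = 1.23

With unity feedback the closed-loop characteristic equation is s² + 1.1s + 0.142·1.4 = s² + 1.1s + 0.1988 = 0.
Matching s² + 2ζω_n s + ω_n²: ω_n = √0.1988 = 0.4459 rad/s and 2ζω_n = 1.1, so ζ = 1.1/(2·0.4459) = 1.23.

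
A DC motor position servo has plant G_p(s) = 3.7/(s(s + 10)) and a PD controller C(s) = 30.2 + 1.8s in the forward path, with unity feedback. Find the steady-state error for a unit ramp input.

The loop has one pole at the origin (type 1). Velocity error constant K_v = lim_{s→0} s·C(s)G_p(s) = 30.2·3.7/10 = 11.17.
Steady-state error to a unit ramp: e_ss = 1/K_v = 0.0895.

0.0895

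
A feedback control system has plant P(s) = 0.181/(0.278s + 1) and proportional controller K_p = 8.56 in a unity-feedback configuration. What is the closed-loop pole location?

Closed loop: T(s) = K_p·P/(1+K_p·P) = 1.549/(0.278s + 1 + 1.549), with pole at s = −(1 + 1.549)/0.278 = −9.17.

s = -9.17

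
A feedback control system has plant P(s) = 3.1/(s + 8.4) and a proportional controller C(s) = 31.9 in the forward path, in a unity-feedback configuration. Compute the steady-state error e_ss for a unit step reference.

0.0783

The loop is type 0. Static position error constant K_pos = C(0)·P(0) = 31.9·0.369 = 11.77.
Steady-state error to a unit step: e_ss = 1/(1+K_pos) = 1/12.77 = 0.0783.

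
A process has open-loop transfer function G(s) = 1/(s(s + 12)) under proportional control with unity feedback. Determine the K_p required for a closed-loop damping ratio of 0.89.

Closed-loop characteristic equation: s² + 12s + K_p·1 = 0.
So ω_n = √(1K_p) and 2ζω_n = 12, giving ζ = 12/(2√(1K_p)).
Setting ζ = 0.89: √(1K_p) = 12/(2·0.89) = 6.742, so K_p = 45.45/1 = 45.4.

K_p = 45.4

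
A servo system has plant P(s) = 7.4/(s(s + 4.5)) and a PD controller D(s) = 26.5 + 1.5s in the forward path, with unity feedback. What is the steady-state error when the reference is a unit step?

0

The open loop D(s)P(s) has a pole at the origin (type 1), so the static position error constant is infinite and e_ss = 1/(1+∞) = 0.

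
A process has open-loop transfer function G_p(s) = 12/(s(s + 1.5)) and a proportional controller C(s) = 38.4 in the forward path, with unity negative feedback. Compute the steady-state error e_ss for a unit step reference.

0

The open loop C(s)G_p(s) has a pole at the origin (type 1), so the static position error constant is infinite and e_ss = 1/(1+∞) = 0.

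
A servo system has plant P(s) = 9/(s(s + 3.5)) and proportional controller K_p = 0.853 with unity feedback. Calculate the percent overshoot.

The closed-loop denominator s² + 3.5s + 7.677 gives ω_n = √7.677 = 2.771 and ζ = 3.5/(2ω_n) = 0.6316.
%OS = 100·exp(−πζ/√(1−ζ²)) = 100·exp(−π·0.6316/√0.6011) = 7.74%.

7.74%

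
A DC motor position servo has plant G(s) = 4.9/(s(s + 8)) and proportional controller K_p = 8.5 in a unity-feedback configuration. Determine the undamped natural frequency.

ω_n = 6.45 rad/s

With unity feedback the closed-loop characteristic equation is s² + 8s + 8.5·4.9 = s² + 8s + 41.65 = 0.
So ω_n² = 41.65 ⇒ ω_n = 6.454 rad/s, and ζ = 8/(2ω_n) = 0.62.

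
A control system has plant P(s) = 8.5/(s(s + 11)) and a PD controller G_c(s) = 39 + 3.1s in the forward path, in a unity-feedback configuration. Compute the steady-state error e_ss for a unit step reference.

The open loop G_c(s)P(s) has a pole at the origin (type 1), so the static position error constant is infinite and e_ss = 1/(1+∞) = 0.

0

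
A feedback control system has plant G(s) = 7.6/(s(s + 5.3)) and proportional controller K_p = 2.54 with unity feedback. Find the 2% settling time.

The closed-loop denominator s² + 5.3s + 19.3 gives ω_n = √19.3 = 4.394 and ζ = 5.3/(2ω_n) = 0.6031.
2% settling time T_s ≈ 4/(ζω_n) = 4/2.65 = 1.51 s.

T_s ≈ 1.51 s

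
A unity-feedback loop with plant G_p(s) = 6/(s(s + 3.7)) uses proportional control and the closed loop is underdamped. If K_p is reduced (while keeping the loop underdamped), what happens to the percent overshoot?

decrease

ζ = 3.7/(2√(6K_p)) rises as K_p falls; higher damping means less overshoot.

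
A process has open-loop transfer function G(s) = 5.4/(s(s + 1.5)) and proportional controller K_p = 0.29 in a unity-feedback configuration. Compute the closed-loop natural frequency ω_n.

1 + K_p·G(s) = 0 gives s² + 1.5s + 1.566 = 0.
So ω_n² = 1.566 ⇒ ω_n = 1.251 rad/s, and ζ = 1.5/(2ω_n) = 0.599.

ω_n = 1.25 rad/s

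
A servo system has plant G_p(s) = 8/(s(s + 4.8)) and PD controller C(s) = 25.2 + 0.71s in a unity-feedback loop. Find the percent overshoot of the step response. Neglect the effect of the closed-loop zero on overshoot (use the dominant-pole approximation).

Forward path: (25.2 + 0.71s)·8/(s(s+4.8)). The closed-loop characteristic equation is s² + (4.8 + 8·0.71)s + 8·25.2 = 0.
That is s² + 10.48s + 201.6 = 0, so ω_n = 14.2 rad/s and ζ = 10.48/(2·14.2) = 0.3691.
%OS = 100·exp(−πζ/√(1−ζ²)) = 28.7%.

28.7%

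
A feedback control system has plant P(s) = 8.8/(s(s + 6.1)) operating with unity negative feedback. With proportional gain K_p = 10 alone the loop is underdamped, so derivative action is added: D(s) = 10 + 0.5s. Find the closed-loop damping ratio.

ζ = 0.56

Forward path: (10 + 0.5s)·8.8/(s(s+6.1)). The closed-loop characteristic equation is s² + (6.1 + 8.8·0.5)s + 8.8·10 = 0.
That is s² + 10.5s + 88 = 0, so ω_n = 9.381 rad/s and ζ = 10.5/(2·9.381) = 0.5597.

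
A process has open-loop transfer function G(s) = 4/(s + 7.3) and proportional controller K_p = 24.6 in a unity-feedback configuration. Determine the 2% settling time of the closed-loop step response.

Closed-loop transfer function: T(s) = K_p·G(s)/(1 + K_p·G(s)) = 98.4/(s + 7.3 + 98.4) = 98.4/(s + 105.7).
Time constant τ = 1/105.7 = 0.009461 s, so the 2% settling time is about 4τ = 0.0378 s.

T_s ≈ 0.0378 s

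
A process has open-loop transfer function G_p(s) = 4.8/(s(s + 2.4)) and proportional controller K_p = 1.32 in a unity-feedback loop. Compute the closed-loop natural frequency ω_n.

With unity feedback the closed-loop characteristic equation is s² + 2.4s + 1.32·4.8 = s² + 2.4s + 6.336 = 0.
Matching s² + 2ζω_n s + ω_n²: ω_n = √6.336 = 2.517 rad/s and 2ζω_n = 2.4, so ζ = 2.4/(2·2.517) = 0.477.

ω_n = 2.52 rad/s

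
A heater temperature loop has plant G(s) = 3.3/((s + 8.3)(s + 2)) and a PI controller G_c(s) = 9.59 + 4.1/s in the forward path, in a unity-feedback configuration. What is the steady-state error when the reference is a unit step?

0

The open loop G_c(s)G(s) has a pole at the origin (type 1), so the static position error constant is infinite and e_ss = 1/(1+∞) = 0.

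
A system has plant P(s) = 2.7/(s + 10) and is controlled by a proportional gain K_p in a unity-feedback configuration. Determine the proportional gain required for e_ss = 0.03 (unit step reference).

For a type-0 loop with proportional control, e_ss = 1/(1 + K_p·P(0)).
P(0) = 0.27. Require 1/(1 + K_p·0.27) = 0.03, so 1 + 0.27·K_p = 33.33.
K_p = (33.33 − 1)/0.27 = 120.

K_p = 120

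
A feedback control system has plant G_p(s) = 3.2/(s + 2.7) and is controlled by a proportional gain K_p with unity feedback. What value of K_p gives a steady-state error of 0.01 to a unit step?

The loop is type 0, so e_ss(step) = 1/(1 + K_pos) with K_pos = K_p·G_p(0).
G_p(0) = 1.185. Require 1/(1 + K_p·1.185) = 0.01, so 1 + 1.185·K_p = 100.
K_p = (100 − 1)/1.185 = 83.5.

K_p = 83.5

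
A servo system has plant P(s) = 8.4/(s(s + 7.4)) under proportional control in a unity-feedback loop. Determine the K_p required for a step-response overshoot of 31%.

From %OS = 100·exp(−πζ/√(1−ζ²)) = 31%, ζ = −ln(0.31)/√(π²+ln²(0.31)) = 0.3493.
Characteristic equation s² + 7.4s + 8.4K_p = 0 gives ζ = 7.4/(2√(8.4K_p)).
Setting ζ = 0.3493: √(8.4K_p) = 7.4/(2·0.3493) = 10.59, so K_p = 112.2/8.4 = 13.4.

K_p = 13.4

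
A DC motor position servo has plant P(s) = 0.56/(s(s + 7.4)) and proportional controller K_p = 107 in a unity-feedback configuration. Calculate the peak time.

The closed-loop denominator s² + 7.4s + 59.92 gives ω_n = √59.92 = 7.741 and ζ = 7.4/(2ω_n) = 0.478.
Damped frequency ω_d = ω_n√(1−ζ²) = 6.799 rad/s, so peak time T_p = π/ω_d = 0.462 s.

T_p = 0.462 s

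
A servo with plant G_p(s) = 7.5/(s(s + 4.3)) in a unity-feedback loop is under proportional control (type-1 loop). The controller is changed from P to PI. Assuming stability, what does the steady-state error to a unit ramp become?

0

The integrator raises the loop to type 2, so K_v → ∞ and e_ss to a ramp is zero.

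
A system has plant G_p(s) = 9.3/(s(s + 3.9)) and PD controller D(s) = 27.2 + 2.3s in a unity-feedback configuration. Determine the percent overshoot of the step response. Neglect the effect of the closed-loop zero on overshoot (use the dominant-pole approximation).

1.63%

Forward path: (27.2 + 2.3s)·9.3/(s(s+3.9)). The closed-loop characteristic equation is s² + (3.9 + 9.3·2.3)s + 9.3·27.2 = 0.
That is s² + 25.29s + 253 = 0, so ω_n = 15.9 rad/s and ζ = 25.29/(2·15.9) = 0.795.
%OS = 100·exp(−πζ/√(1−ζ²)) = 1.63%.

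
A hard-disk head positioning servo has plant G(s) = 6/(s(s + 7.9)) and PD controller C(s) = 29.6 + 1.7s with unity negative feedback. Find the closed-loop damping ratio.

Forward path: (29.6 + 1.7s)·6/(s(s+7.9)). The closed-loop characteristic equation is s² + (7.9 + 6·1.7)s + 6·29.6 = 0.
That is s² + 18.1s + 177.6 = 0, so ω_n = 13.33 rad/s and ζ = 18.1/(2·13.33) = 0.6791.

ζ = 0.679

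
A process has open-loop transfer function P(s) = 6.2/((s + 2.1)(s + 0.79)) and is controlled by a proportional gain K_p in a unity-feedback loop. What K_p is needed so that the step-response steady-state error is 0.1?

For a type-0 loop with proportional control, e_ss = 1/(1 + K_p·P(0)).
P(0) = 3.737. Require 1/(1 + K_p·3.737) = 0.1, so 1 + 3.737·K_p = 10.
K_p = (10 − 1)/3.737 = 2.41.

K_p = 2.41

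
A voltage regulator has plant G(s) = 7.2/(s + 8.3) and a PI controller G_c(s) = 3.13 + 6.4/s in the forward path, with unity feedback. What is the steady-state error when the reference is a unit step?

0

The open loop G_c(s)G(s) has a pole at the origin (type 1), so the static position error constant is infinite and e_ss = 1/(1+∞) = 0.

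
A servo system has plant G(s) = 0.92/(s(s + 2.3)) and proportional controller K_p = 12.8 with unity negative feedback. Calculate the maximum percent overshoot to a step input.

From 1 + K_pG(s) = 0: s² + 2.3s + 11.78 = 0 ⇒ ω_n = 3.432, ζ = 0.3351.
%OS = 100·exp(−πζ/√(1−ζ²)) = 100·exp(−π·0.3351/√0.8877) = 32.7%.

32.7%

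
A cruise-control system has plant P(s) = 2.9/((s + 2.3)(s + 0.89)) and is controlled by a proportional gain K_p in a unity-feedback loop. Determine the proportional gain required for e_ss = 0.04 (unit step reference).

For a type-0 loop with proportional control, e_ss = 1/(1 + K_p·P(0)).
P(0) = 1.417. Require 1/(1 + K_p·1.417) = 0.04, so 1 + 1.417·K_p = 25.
K_p = (25 − 1)/1.417 = 16.9.

K_p = 16.9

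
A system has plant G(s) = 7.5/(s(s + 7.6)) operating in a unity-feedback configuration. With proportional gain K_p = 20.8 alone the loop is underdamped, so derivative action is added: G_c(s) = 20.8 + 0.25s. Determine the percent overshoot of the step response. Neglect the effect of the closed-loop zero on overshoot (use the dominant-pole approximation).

Forward path: (20.8 + 0.25s)·7.5/(s(s+7.6)). The closed-loop characteristic equation is s² + (7.6 + 7.5·0.25)s + 7.5·20.8 = 0.
That is s² + 9.475s + 156 = 0, so ω_n = 12.49 rad/s and ζ = 9.475/(2·12.49) = 0.3793.
%OS = 100·exp(−πζ/√(1−ζ²)) = 27.6%.

27.6%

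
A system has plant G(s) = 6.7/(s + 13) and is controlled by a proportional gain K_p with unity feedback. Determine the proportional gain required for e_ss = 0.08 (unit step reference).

The loop is type 0, so e_ss(step) = 1/(1 + K_pos) with K_pos = K_p·G(0).
G(0) = 0.5154. Require 1/(1 + K_p·0.5154) = 0.08, so 1 + 0.5154·K_p = 12.5.
K_p = (12.5 − 1)/0.5154 = 22.3.

K_p = 22.3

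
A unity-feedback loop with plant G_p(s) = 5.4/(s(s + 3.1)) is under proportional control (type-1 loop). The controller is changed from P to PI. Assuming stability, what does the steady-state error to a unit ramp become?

The integrator raises the loop to type 2, so K_v → ∞ and e_ss to a ramp is zero.

0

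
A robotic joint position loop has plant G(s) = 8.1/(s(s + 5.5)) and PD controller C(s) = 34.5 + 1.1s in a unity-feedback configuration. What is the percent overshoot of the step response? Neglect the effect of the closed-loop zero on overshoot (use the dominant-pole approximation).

22.3%

Forward path: (34.5 + 1.1s)·8.1/(s(s+5.5)). The closed-loop characteristic equation is s² + (5.5 + 8.1·1.1)s + 8.1·34.5 = 0.
That is s² + 14.41s + 279.4 = 0, so ω_n = 16.72 rad/s and ζ = 14.41/(2·16.72) = 0.431.
%OS = 100·exp(−πζ/√(1−ζ²)) = 22.3%.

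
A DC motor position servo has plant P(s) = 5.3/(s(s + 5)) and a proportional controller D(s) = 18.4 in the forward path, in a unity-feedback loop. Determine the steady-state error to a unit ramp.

0.0513

The loop has one pole at the origin (type 1). Velocity error constant K_v = lim_{s→0} s·D(s)P(s) = 18.4·5.3/5 = 19.5.
Steady-state error to a unit ramp: e_ss = 1/K_v = 0.0513.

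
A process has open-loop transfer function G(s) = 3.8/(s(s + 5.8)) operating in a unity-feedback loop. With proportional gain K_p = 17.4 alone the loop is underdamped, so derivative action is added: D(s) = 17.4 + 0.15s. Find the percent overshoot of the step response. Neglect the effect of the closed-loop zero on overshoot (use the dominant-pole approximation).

26.3%

Forward path: (17.4 + 0.15s)·3.8/(s(s+5.8)). The closed-loop characteristic equation is s² + (5.8 + 3.8·0.15)s + 3.8·17.4 = 0.
That is s² + 6.37s + 66.12 = 0, so ω_n = 8.131 rad/s and ζ = 6.37/(2·8.131) = 0.3917.
%OS = 100·exp(−πζ/√(1−ζ²)) = 26.3%.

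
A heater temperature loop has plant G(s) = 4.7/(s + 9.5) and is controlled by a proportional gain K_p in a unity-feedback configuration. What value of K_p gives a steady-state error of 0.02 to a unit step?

For a type-0 loop with proportional control, e_ss = 1/(1 + K_p·G(0)).
G(0) = 0.4947. Require 1/(1 + K_p·0.4947) = 0.02, so 1 + 0.4947·K_p = 50.
K_p = (50 − 1)/0.4947 = 99.

K_p = 99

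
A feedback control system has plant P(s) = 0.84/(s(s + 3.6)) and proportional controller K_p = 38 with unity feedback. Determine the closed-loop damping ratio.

ζ = 0.319

With unity feedback the closed-loop characteristic equation is s² + 3.6s + 38·0.84 = s² + 3.6s + 31.92 = 0.
So ω_n² = 31.92 ⇒ ω_n = 5.65 rad/s, and ζ = 3.6/(2ω_n) = 0.319.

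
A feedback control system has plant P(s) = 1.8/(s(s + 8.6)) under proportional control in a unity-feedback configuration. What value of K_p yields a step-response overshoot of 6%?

K_p = 23.1

From %OS = 100·exp(−πζ/√(1−ζ²)) = 6%, ζ = −ln(0.06)/√(π²+ln²(0.06)) = 0.6671.
Characteristic equation s² + 8.6s + 1.8K_p = 0 gives ζ = 8.6/(2√(1.8K_p)).
Setting ζ = 0.6671: √(1.8K_p) = 8.6/(2·0.6671) = 6.446, so K_p = 41.55/1.8 = 23.1.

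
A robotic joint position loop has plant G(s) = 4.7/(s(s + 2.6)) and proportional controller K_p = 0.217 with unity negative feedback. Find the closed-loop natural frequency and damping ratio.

ω_n = 1.01 rad/s, ζ = 1.29

1 + K_p·G(s) = 0 gives s² + 2.6s + 1.02 = 0.
Matching s² + 2ζω_n s + ω_n²: ω_n = √1.02 = 1.01 rad/s and 2ζω_n = 2.6, so ζ = 2.6/(2·1.01) = 1.29.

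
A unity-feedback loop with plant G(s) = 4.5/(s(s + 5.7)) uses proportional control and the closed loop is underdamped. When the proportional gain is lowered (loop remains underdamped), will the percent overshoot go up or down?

decrease

ζ = 5.7/(2√(4.5K_p)) rises as K_p falls; higher damping means less overshoot.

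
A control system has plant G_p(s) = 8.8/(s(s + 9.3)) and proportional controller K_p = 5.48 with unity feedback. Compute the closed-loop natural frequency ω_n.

The closed-loop denominator is s(s+9.3) + 5.48·8.8 = s² + 9.3s + 48.22.
Matching s² + 2ζω_n s + ω_n²: ω_n = √48.22 = 6.944 rad/s and 2ζω_n = 9.3, so ζ = 9.3/(2·6.944) = 0.67.

ω_n = 6.94 rad/s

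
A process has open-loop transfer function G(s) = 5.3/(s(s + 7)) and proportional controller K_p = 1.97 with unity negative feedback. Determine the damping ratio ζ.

ζ = 1.08

With unity feedback the closed-loop characteristic equation is s² + 7s + 1.97·5.3 = s² + 7s + 10.44 = 0.
Matching s² + 2ζω_n s + ω_n²: ω_n = √10.44 = 3.231 rad/s and 2ζω_n = 7, so ζ = 7/(2·3.231) = 1.08.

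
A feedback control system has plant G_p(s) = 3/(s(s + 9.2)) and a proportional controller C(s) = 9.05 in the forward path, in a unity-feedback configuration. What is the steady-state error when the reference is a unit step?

The open loop C(s)G_p(s) has a pole at the origin (type 1), so the static position error constant is infinite and e_ss = 1/(1+∞) = 0.

0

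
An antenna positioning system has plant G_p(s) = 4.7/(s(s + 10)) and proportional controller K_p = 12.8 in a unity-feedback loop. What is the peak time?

T_p = 0.53 s

The closed-loop denominator s² + 10s + 60.16 gives ω_n = √60.16 = 7.756 and ζ = 10/(2ω_n) = 0.6446.
Damped frequency ω_d = ω_n√(1−ζ²) = 5.93 rad/s, so peak time T_p = π/ω_d = 0.53 s.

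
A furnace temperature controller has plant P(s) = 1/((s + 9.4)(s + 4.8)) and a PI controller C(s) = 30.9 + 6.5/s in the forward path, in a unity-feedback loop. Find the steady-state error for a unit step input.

The open loop C(s)P(s) has a pole at the origin (type 1), so the static position error constant is infinite and e_ss = 1/(1+∞) = 0.

0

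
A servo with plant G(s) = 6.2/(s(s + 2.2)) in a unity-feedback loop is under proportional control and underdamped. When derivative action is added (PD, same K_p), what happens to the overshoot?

decrease

With PD the characteristic equation becomes s² + (a + K·K_d)s + K·K_p = 0; the damping term grows, ζ rises, overshoot falls.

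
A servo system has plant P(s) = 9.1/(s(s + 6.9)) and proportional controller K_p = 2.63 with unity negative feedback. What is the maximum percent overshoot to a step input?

Closed-loop characteristic equation: s² + 6.9s + 23.93 = 0, so ω_n = 4.892 rad/s and ζ = 6.9/(2·4.892) = 0.7052.
%OS = 100·exp(−πζ/√(1−ζ²)) = 100·exp(−π·0.7052/√0.5027) = 4.39%.

4.39%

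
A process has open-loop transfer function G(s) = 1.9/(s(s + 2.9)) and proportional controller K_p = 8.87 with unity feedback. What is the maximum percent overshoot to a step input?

30.5%

Closed-loop characteristic equation: s² + 2.9s + 16.85 = 0, so ω_n = 4.105 rad/s and ζ = 2.9/(2·4.105) = 0.3532.
%OS = 100·exp(−πζ/√(1−ζ²)) = 100·exp(−π·0.3532/√0.8752) = 30.5%.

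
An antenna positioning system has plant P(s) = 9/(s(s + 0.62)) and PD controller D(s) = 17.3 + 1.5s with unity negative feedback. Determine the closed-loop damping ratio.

Forward path: (17.3 + 1.5s)·9/(s(s+0.62)). The closed-loop characteristic equation is s² + (0.62 + 9·1.5)s + 9·17.3 = 0.
That is s² + 14.12s + 155.7 = 0, so ω_n = 12.48 rad/s and ζ = 14.12/(2·12.48) = 0.5658.

ζ = 0.566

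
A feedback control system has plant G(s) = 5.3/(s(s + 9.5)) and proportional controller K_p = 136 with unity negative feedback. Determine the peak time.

T_p = 0.119 s

Closed-loop characteristic equation: s² + 9.5s + 720.8 = 0, so ω_n = 26.85 rad/s and ζ = 9.5/(2·26.85) = 0.1769.
Damped frequency ω_d = ω_n√(1−ζ²) = 26.42 rad/s, so peak time T_p = π/ω_d = 0.119 s.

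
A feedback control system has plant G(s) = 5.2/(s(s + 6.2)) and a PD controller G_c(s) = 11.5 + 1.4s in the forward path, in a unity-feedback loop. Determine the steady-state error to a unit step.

The open loop G_c(s)G(s) has a pole at the origin (type 1), so the static position error constant is infinite and e_ss = 1/(1+∞) = 0.

0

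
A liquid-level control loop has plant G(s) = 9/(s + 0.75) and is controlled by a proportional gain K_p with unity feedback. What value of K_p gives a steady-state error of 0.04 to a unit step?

K_p = 2

Steady-state error for a unit step on this type-0 loop is 1/(1 + K_p·G(0)).
G(0) = 12. Require 1/(1 + K_p·12) = 0.04, so 1 + 12·K_p = 25.
K_p = (25 − 1)/12 = 2.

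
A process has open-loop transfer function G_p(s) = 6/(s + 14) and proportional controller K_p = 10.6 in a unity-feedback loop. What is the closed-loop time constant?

Closed-loop transfer function: T(s) = K_p·G_p(s)/(1 + K_p·G_p(s)) = 63.6/(s + 14 + 63.6) = 63.6/(s + 77.6).
Time constant τ = 1/77.6 = 0.0129 s.

τ = 0.0129 s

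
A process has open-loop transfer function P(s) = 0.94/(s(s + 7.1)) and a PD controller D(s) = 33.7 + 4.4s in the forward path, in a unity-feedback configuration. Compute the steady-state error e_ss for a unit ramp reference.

0.224

The loop has one pole at the origin (type 1). Velocity error constant K_v = lim_{s→0} s·D(s)P(s) = 33.7·0.94/7.1 = 4.462.
Steady-state error to a unit ramp: e_ss = 1/K_v = 0.224.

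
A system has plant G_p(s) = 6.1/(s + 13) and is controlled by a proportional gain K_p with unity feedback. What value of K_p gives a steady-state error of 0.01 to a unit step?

For a type-0 loop with proportional control, e_ss = 1/(1 + K_p·G_p(0)).
G_p(0) = 0.4692. Require 1/(1 + K_p·0.4692) = 0.01, so 1 + 0.4692·K_p = 100.
K_p = (100 − 1)/0.4692 = 211.

K_p = 211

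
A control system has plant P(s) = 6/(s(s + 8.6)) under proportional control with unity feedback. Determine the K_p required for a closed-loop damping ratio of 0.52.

K_p = 11.4

Closed-loop characteristic equation: s² + 8.6s + K_p·6 = 0.
So ω_n = √(6K_p) and 2ζω_n = 8.6, giving ζ = 8.6/(2√(6K_p)).
Setting ζ = 0.52: √(6K_p) = 8.6/(2·0.52) = 8.269, so K_p = 68.38/6 = 11.4.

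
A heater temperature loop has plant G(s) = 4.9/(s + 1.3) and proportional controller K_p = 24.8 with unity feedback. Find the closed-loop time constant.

Closed-loop transfer function: T(s) = K_p·G(s)/(1 + K_p·G(s)) = 121.5/(s + 1.3 + 121.5) = 121.5/(s + 122.8).
Time constant τ = 1/122.8 = 0.00814 s.

τ = 0.00814 s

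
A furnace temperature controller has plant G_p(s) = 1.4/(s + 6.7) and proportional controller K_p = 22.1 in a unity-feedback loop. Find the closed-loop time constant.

Closed-loop transfer function: T(s) = K_p·G_p(s)/(1 + K_p·G_p(s)) = 30.94/(s + 6.7 + 30.94) = 30.94/(s + 37.64).
Time constant τ = 1/37.64 = 0.0266 s.

τ = 0.0266 s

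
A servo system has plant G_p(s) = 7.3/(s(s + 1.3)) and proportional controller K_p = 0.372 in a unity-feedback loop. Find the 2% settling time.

T_s ≈ 6.15 s

The closed-loop denominator s² + 1.3s + 2.716 gives ω_n = √2.716 = 1.648 and ζ = 1.3/(2ω_n) = 0.3944.
2% settling time T_s ≈ 4/(ζω_n) = 4/0.65 = 6.15 s.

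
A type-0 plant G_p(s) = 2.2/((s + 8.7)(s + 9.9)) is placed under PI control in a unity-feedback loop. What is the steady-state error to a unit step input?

0

The PI controller's integrator makes the forward path type 1, so e_ss to a step is zero.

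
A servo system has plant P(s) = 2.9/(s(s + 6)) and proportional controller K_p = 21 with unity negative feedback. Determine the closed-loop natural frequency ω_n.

ω_n = 7.8 rad/s

The closed-loop denominator is s(s+6) + 21·2.9 = s² + 6s + 60.9.
So ω_n² = 60.9 ⇒ ω_n = 7.804 rad/s, and ζ = 6/(2ω_n) = 0.384.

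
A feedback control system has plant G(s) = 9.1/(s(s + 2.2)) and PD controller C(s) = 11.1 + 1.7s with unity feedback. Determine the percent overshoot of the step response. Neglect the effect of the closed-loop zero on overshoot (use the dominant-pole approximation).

Forward path: (11.1 + 1.7s)·9.1/(s(s+2.2)). The closed-loop characteristic equation is s² + (2.2 + 9.1·1.7)s + 9.1·11.1 = 0.
That is s² + 17.67s + 101 = 0, so ω_n = 10.05 rad/s and ζ = 17.67/(2·10.05) = 0.8791.
%OS = 100·exp(−πζ/√(1−ζ²)) = 0.305%.

0.305%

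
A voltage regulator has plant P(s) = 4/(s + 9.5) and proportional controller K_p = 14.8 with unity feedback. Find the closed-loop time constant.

Closed-loop transfer function: T(s) = K_p·P(s)/(1 + K_p·P(s)) = 59.2/(s + 9.5 + 59.2) = 59.2/(s + 68.7).
Time constant τ = 1/68.7 = 0.0146 s.

τ = 0.0146 s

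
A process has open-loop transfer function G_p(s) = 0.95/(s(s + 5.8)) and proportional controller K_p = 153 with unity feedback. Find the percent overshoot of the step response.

45.9%

The closed-loop denominator s² + 5.8s + 145.3 gives ω_n = √145.3 = 12.06 and ζ = 5.8/(2ω_n) = 0.2405.
%OS = 100·exp(−πζ/√(1−ζ²)) = 100·exp(−π·0.2405/√0.9421) = 45.9%.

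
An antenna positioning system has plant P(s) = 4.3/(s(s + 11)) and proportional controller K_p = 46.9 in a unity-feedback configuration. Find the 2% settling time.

T_s ≈ 0.727 s

Closed-loop characteristic equation: s² + 11s + 201.7 = 0, so ω_n = 14.2 rad/s and ζ = 11/(2·14.2) = 0.3873.
2% settling time T_s ≈ 4/(ζω_n) = 4/5.5 = 0.727 s.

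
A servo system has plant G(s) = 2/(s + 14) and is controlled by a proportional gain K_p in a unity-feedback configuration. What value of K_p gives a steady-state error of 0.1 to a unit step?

For a type-0 loop with proportional control, e_ss = 1/(1 + K_p·G(0)).
G(0) = 0.1429. Require 1/(1 + K_p·0.1429) = 0.1, so 1 + 0.1429·K_p = 10.
K_p = (10 − 1)/0.1429 = 63.

K_p = 63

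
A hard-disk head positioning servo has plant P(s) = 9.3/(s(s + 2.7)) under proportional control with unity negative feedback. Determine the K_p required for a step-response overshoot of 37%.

From %OS = 100·exp(−πζ/√(1−ζ²)) = 37%, ζ = −ln(0.37)/√(π²+ln²(0.37)) = 0.3017.
Characteristic equation s² + 2.7s + 9.3K_p = 0 gives ζ = 2.7/(2√(9.3K_p)).
Setting ζ = 0.3017: √(9.3K_p) = 2.7/(2·0.3017) = 4.474, so K_p = 20.02/9.3 = 2.15.

K_p = 2.15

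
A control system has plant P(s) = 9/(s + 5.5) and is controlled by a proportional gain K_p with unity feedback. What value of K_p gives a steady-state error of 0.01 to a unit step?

K_p = 60.5

Steady-state error for a unit step on this type-0 loop is 1/(1 + K_p·P(0)).
P(0) = 1.636. Require 1/(1 + K_p·1.636) = 0.01, so 1 + 1.636·K_p = 100.
K_p = (100 − 1)/1.636 = 60.5.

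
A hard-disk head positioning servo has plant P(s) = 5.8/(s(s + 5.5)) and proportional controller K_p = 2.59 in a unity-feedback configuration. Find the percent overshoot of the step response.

Closed-loop characteristic equation: s² + 5.5s + 15.02 = 0, so ω_n = 3.876 rad/s and ζ = 5.5/(2·3.876) = 0.7095.
%OS = 100·exp(−πζ/√(1−ζ²)) = 100·exp(−π·0.7095/√0.4966) = 4.23%.

4.23%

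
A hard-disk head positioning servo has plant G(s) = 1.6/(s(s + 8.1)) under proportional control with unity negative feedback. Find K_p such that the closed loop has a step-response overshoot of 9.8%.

From %OS = 100·exp(−πζ/√(1−ζ²)) = 9.8%, ζ = −ln(0.098)/√(π²+ln²(0.098)) = 0.5945.
Characteristic equation s² + 8.1s + 1.6K_p = 0 gives ζ = 8.1/(2√(1.6K_p)).
Setting ζ = 0.5945: √(1.6K_p) = 8.1/(2·0.5945) = 6.812, so K_p = 46.41/1.6 = 29.

K_p = 29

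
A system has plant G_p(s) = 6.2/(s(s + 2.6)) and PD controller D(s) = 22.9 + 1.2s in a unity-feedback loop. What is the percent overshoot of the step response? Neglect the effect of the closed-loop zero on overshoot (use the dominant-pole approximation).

Forward path: (22.9 + 1.2s)·6.2/(s(s+2.6)). The closed-loop characteristic equation is s² + (2.6 + 6.2·1.2)s + 6.2·22.9 = 0.
That is s² + 10.04s + 142 = 0, so ω_n = 11.92 rad/s and ζ = 10.04/(2·11.92) = 0.4213.
%OS = 100·exp(−πζ/√(1−ζ²)) = 23.2%.

23.2%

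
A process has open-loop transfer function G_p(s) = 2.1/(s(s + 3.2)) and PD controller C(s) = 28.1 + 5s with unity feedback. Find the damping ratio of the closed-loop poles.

ζ = 0.892

Forward path: (28.1 + 5s)·2.1/(s(s+3.2)). The closed-loop characteristic equation is s² + (3.2 + 2.1·5)s + 2.1·28.1 = 0.
That is s² + 13.7s + 59.01 = 0, so ω_n = 7.682 rad/s and ζ = 13.7/(2·7.682) = 0.8917.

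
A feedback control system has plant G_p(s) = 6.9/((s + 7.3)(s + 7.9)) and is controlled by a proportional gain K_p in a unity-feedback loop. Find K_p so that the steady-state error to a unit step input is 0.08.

K_p = 96.1

For a type-0 loop with proportional control, e_ss = 1/(1 + K_p·G_p(0)).
G_p(0) = 0.1196. Require 1/(1 + K_p·0.1196) = 0.08, so 1 + 0.1196·K_p = 12.5.
K_p = (12.5 − 1)/0.1196 = 96.1.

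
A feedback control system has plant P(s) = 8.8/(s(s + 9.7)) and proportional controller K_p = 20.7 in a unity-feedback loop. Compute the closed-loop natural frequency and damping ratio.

ω_n = 13.5 rad/s, ζ = 0.359

With unity feedback the closed-loop characteristic equation is s² + 9.7s + 20.7·8.8 = s² + 9.7s + 182.2 = 0.
Matching s² + 2ζω_n s + ω_n²: ω_n = √182.2 = 13.5 rad/s and 2ζω_n = 9.7, so ζ = 9.7/(2·13.5) = 0.359.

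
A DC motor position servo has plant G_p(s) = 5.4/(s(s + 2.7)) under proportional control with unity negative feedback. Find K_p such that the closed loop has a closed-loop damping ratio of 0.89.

Closed-loop characteristic equation: s² + 2.7s + K_p·5.4 = 0.
So ω_n = √(5.4K_p) and 2ζω_n = 2.7, giving ζ = 2.7/(2√(5.4K_p)).
Setting ζ = 0.89: √(5.4K_p) = 2.7/(2·0.89) = 1.517, so K_p = 2.301/5.4 = 0.426.

K_p = 0.426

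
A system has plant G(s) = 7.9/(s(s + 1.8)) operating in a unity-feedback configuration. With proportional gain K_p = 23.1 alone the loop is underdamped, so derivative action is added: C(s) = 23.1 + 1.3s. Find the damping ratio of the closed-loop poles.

Forward path: (23.1 + 1.3s)·7.9/(s(s+1.8)). The closed-loop characteristic equation is s² + (1.8 + 7.9·1.3)s + 7.9·23.1 = 0.
That is s² + 12.07s + 182.5 = 0, so ω_n = 13.51 rad/s and ζ = 12.07/(2·13.51) = 0.4467.

ζ = 0.447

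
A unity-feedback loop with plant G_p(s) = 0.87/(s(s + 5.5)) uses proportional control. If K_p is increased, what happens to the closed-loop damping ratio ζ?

decrease

ζ = 5.5/(2√(0.87K_p)); increasing K_p raises the denominator, so ζ falls.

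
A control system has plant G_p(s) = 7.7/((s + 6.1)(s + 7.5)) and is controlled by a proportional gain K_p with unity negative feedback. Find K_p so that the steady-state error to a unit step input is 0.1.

For a type-0 loop with proportional control, e_ss = 1/(1 + K_p·G_p(0)).
G_p(0) = 0.1683. Require 1/(1 + K_p·0.1683) = 0.1, so 1 + 0.1683·K_p = 10.
K_p = (10 − 1)/0.1683 = 53.5.

K_p = 53.5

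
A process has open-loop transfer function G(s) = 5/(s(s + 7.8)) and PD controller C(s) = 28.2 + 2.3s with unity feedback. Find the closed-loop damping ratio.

ζ = 0.813

Forward path: (28.2 + 2.3s)·5/(s(s+7.8)). The closed-loop characteristic equation is s² + (7.8 + 5·2.3)s + 5·28.2 = 0.
That is s² + 19.3s + 141 = 0, so ω_n = 11.87 rad/s and ζ = 19.3/(2·11.87) = 0.8127.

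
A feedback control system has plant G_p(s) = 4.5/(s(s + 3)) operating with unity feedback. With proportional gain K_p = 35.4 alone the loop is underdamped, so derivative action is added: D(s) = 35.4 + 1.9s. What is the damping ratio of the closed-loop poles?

ζ = 0.458

Forward path: (35.4 + 1.9s)·4.5/(s(s+3)). The closed-loop characteristic equation is s² + (3 + 4.5·1.9)s + 4.5·35.4 = 0.
That is s² + 11.55s + 159.3 = 0, so ω_n = 12.62 rad/s and ζ = 11.55/(2·12.62) = 0.4576.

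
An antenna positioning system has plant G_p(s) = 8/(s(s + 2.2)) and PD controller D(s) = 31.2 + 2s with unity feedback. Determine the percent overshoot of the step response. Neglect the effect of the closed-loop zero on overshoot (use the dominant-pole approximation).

Forward path: (31.2 + 2s)·8/(s(s+2.2)). The closed-loop characteristic equation is s² + (2.2 + 8·2)s + 8·31.2 = 0.
That is s² + 18.2s + 249.6 = 0, so ω_n = 15.8 rad/s and ζ = 18.2/(2·15.8) = 0.576.
%OS = 100·exp(−πζ/√(1−ζ²)) = 10.9%.

10.9%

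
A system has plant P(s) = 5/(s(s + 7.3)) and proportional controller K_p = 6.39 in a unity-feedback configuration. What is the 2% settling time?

T_s ≈ 1.1 s

From 1 + K_pP(s) = 0: s² + 7.3s + 31.95 = 0 ⇒ ω_n = 5.652, ζ = 0.6457.
2% settling time T_s ≈ 4/(ζω_n) = 4/3.65 = 1.1 s.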